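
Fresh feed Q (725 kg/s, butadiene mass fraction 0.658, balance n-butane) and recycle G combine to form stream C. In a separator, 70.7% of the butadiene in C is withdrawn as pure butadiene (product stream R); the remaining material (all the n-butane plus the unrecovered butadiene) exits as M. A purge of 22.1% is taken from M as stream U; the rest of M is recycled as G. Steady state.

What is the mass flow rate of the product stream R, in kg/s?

butadiene in C: m_A = 725×0.658 + (1−0.221)·(1−0.707)·m_A, so m_A = 477.05/0.7718 = 618.14 kg/s.
Product R = 0.707×618.14 = 437.02 kg/s.

437 kg/s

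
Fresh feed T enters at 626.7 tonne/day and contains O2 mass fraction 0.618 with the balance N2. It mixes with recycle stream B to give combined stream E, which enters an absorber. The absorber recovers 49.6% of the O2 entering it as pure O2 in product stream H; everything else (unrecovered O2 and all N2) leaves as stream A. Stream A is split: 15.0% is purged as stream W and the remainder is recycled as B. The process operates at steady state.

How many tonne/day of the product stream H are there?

O2 in E: m_A = 626.7×0.618 + (1−0.150)·(1−0.496)·m_A, so m_A = 387.3/0.5716 = 677.57 tonne/day.
Product H = 0.496×677.57 = 336.08 tonne/day.

336.1 tonne/day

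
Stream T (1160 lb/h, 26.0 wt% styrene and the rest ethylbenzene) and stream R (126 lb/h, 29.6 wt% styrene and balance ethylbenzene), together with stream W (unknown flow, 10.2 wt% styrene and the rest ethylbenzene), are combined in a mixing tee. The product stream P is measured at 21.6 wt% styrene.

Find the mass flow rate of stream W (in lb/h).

536.1 lb/h

Let W be the unknown flow. Total out = 1286 + W.
styrene balance: 338.9 + 0.102·W = 0.216·(1286 + W)
(0.102 − 0.216)·W = 0.216×1286 − 338.9 = -61.12
W = -61.12 / -0.114 = 536.14 lb/h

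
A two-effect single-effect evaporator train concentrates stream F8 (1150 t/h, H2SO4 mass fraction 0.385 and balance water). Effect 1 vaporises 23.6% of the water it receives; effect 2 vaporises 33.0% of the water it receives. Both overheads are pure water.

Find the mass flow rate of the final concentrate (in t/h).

804.8 t/h

water in feed = 1150×0.615 = 707.25 t/h.
After stage 1: water left = (1−0.236)×707.25 = 540.34; stream total = 983.09 t/h.
After stage 2: water left = (1−0.330)×540.34 = 362.03; final concentrate = 804.78 t/h.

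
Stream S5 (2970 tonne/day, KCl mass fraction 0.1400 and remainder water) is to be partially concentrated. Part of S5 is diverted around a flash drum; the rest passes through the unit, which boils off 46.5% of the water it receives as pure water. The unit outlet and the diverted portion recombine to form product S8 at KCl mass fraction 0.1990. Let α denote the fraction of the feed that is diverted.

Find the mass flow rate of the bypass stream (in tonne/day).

All 2970×0.140 = 415.8 tonne/day of KCl reaches S8, so S8 = 415.8/0.199 = 2089.4 tonne/day and vapour = 880.55 tonne/day.
The evaporator receives (1−α)·2970 of feed at 0.860 water and removes 0.465 of that water:
0.465×0.860×(1−α)×2970 = 880.55
(1−α) = 880.55/1187.7 = 0.7414;  α = 0.2586.
Bypass flow = 0.2586×2970 = 768.07 tonne/day.

768.1 tonne/day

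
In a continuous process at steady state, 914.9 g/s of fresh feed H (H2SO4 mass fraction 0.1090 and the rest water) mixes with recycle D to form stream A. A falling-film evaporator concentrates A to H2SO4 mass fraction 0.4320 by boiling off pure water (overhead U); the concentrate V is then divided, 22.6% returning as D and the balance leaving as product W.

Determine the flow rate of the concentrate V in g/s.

Overall H2SO4 balance (none leaves overhead): H2SO4 in fresh feed = H2SO4 in product, i.e. 914.9×0.109 = (1−0.226)·V·0.432.
V = 99.724/(0.432×0.774) = 298.25 g/s.

298.2 g/s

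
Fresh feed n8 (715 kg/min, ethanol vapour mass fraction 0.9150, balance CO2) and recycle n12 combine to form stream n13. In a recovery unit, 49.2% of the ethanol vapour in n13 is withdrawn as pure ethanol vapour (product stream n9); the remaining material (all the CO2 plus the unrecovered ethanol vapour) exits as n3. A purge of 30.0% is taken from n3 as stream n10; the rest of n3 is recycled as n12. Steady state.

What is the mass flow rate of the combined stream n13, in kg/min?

1218 kg/min

CO2 enters only via n8 and leaves only via the purge: 715×0.085 = 0.300×(CO2 in n3), and the recovery unit passes all CO2, so CO2 in n13 = CO2 in n3 = 202.58 kg/min.
ethanol vapour in n13: m_A = 715×0.915 + (1−0.300)·(1−0.492)·m_A, so m_A = 654.23/0.6444 = 1015.2 kg/min.
n13 = 1015.2 + 202.58 = 1217.8 kg/min.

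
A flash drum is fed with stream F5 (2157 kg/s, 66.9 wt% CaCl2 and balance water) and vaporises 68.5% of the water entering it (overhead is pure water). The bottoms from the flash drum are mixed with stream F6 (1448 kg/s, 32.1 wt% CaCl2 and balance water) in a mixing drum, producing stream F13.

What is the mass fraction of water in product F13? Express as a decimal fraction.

Vapour removed = 0.685×0.331×2157 = 489.07 kg/s; concentrate = 1667.9 kg/s.
water reaching the mixer = 224.9 (from concentrate) + 1448×0.679 = 1208.1 kg/s.
Product flow = 1667.9 + 1448 = 3115.9 kg/s; water fraction = 0.388.

0.388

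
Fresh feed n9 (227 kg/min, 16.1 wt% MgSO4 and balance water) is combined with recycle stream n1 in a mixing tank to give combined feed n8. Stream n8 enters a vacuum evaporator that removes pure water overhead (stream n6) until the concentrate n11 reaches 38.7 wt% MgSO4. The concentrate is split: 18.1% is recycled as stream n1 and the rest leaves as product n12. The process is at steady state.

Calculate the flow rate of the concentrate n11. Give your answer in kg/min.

115.3 kg/min

Overall MgSO4 balance (none leaves overhead): MgSO4 in fresh feed = MgSO4 in product, i.e. 227×0.161 = (1−0.181)·n11·0.387.
n11 = 36.547/(0.387×0.819) = 115.31 kg/min.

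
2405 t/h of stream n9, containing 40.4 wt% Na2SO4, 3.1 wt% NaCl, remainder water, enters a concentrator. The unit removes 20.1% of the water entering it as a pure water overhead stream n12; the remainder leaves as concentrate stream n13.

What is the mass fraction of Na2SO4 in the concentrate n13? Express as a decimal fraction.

Na2SO4 is not removed: 2405×0.404 = 971.62 t/h of Na2SO4 enters n13.
water entering = 2405×0.565 = 1358.8 t/h; overhead removed = 0.201×1358.8 = 273.12 t/h.
Concentrate = 2405 − 273.12 = 2131.9 t/h.
Mass fraction = 971.62/2131.9 = 0.4558.

0.4558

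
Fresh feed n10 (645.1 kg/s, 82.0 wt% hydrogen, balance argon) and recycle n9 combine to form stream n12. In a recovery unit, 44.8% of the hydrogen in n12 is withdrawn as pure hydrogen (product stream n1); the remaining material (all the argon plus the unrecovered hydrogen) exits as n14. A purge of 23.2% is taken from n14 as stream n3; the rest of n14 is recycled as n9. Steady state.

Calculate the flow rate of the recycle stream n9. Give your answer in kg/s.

773.7 kg/s

argon enters only via n10 and leaves only via the purge: 645.1×0.180 = 0.232×(argon in n14), and the recovery unit passes all argon, so argon in n12 = argon in n14 = 500.51 kg/s.
hydrogen in n12: m_A = 645.1×0.820 + (1−0.232)·(1−0.448)·m_A, so m_A = 528.98/0.5761 = 918.27 kg/s.
n14 = (1−0.448)×918.27 + 500.51 = 1007.4 kg/s.
Recycle n9 = (1−0.232)×1007.4 = 773.68 kg/s.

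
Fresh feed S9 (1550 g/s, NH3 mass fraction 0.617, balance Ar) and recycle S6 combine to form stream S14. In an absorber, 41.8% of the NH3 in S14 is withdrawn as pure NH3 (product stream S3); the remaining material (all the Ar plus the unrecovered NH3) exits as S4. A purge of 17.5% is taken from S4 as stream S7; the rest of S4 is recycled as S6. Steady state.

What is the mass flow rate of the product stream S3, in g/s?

769 g/s

NH3 in S14: m_A = 1550×0.617 + (1−0.175)·(1−0.418)·m_A, so m_A = 956.35/0.5198 = 1839.7 g/s.
Product S3 = 0.418×1839.7 = 768.98 g/s.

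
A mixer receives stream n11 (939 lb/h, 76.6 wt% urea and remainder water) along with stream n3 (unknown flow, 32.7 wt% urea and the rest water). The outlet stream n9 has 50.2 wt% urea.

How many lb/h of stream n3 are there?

Let n3 be the unknown flow. Total out = 939 + n3.
urea balance: 719.27 + 0.327·n3 = 0.502·(939 + n3)
(0.327 − 0.502)·n3 = 0.502×939 − 719.27 = -247.9
n3 = -247.9 / -0.175 = 1416.5 lb/h

1417 lb/h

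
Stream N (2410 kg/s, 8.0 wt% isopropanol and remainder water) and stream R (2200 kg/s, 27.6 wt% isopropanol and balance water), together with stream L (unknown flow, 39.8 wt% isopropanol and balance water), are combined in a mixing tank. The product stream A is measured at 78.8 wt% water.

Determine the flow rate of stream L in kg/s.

953.3 kg/s

Let L be the unknown flow. Total out = 4610 + L.
water balance: 3810 + 0.602·L = 0.788·(4610 + L)
(0.602 − 0.788)·L = 0.788×4610 − 3810 = -177.32
L = -177.32 / -0.186 = 953.33 kg/s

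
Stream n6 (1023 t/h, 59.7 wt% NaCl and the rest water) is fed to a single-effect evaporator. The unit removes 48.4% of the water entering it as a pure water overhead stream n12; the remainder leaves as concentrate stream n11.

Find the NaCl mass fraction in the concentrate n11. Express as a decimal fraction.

0.742

NaCl is not removed: 1023×0.597 = 610.73 t/h of NaCl enters n11.
water entering = 1023×0.403 = 412.27 t/h; overhead removed = 0.484×412.27 = 199.54 t/h.
Concentrate = 1023 − 199.54 = 823.46 t/h.
Mass fraction = 610.73/823.46 = 0.742.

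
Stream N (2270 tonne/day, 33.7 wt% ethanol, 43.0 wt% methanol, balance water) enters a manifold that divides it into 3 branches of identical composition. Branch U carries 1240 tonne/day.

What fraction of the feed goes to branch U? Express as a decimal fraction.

Fraction to U = 1240/2270 = 0.5463.

0.546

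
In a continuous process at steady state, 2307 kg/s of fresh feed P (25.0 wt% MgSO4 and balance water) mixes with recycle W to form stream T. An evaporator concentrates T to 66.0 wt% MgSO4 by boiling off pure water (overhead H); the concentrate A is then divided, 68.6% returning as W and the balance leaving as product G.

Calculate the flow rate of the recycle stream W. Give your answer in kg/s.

Overall MgSO4 balance (none leaves overhead): MgSO4 in fresh feed = MgSO4 in product, i.e. 2307×0.250 = (1−0.686)·A·0.660.
A = 576.75/(0.660×0.314) = 2783 kg/s.
Recycle W = 0.686×2783 = 1909.1 kg/s.

1909 kg/s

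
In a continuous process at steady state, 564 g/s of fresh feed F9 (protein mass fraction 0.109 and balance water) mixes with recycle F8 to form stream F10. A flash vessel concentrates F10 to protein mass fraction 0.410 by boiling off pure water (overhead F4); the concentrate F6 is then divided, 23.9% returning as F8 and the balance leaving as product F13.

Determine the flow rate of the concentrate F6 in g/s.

Overall protein balance (none leaves overhead): protein in fresh feed = protein in product, i.e. 564×0.109 = (1−0.239)·F6·0.410.
F6 = 61.476/(0.410×0.761) = 197.03 g/s.

197 g/s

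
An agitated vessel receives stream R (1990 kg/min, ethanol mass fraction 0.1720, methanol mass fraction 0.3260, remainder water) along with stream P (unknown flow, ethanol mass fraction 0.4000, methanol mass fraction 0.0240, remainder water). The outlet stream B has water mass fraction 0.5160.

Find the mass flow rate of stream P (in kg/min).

Let P be the unknown flow. Total out = 1990 + P.
water balance: 998.98 + 0.576·P = 0.516·(1990 + P)
(0.576 − 0.516)·P = 0.516×1990 − 998.98 = 27.86
P = 27.86 / 0.060 = 464.33 kg/min

464.3 kg/min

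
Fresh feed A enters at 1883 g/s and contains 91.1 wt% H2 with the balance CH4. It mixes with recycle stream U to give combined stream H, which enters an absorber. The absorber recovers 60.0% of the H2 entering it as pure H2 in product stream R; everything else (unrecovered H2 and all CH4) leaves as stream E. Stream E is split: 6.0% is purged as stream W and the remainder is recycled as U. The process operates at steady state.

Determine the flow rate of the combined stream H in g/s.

5542 g/s

CH4 enters only via A and leaves only via the purge: 1883×0.089 = 0.060×(CH4 in E), and the absorber passes all CH4, so CH4 in H = CH4 in E = 2793.1 g/s.
H2 in H: m_A = 1883×0.911 + (1−0.060)·(1−0.600)·m_A, so m_A = 1715.4/0.6240 = 2749.1 g/s.
H = 2749.1 + 2793.1 = 5542.2 g/s.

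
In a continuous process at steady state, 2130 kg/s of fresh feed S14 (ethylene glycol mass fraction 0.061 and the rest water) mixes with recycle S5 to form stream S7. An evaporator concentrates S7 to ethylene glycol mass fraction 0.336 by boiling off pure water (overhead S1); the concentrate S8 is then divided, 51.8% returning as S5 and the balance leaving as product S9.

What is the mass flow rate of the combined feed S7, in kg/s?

2546 kg/s

Overall ethylene glycol balance (none leaves overhead): ethylene glycol in fresh feed = ethylene glycol in product, i.e. 2130×0.061 = (1−0.518)·S8·0.336.
S8 = 129.93/(0.336×0.482) = 802.27 kg/s.
Recycle S5 = 0.518×802.27 = 415.58 kg/s.
Combined feed S7 = 2130 + 415.58 = 2545.6 kg/s.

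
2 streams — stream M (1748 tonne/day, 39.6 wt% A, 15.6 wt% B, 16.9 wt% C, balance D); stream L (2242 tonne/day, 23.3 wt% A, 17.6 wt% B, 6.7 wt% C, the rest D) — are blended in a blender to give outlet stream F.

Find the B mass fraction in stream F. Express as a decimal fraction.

Total flow out = 1748 + 2242 = 3990 tonne/day.
B in = 1748×0.156 + 2242×0.176 = 667.28 tonne/day.
B mass fraction in F = 667.28/3990 = 0.167.

0.167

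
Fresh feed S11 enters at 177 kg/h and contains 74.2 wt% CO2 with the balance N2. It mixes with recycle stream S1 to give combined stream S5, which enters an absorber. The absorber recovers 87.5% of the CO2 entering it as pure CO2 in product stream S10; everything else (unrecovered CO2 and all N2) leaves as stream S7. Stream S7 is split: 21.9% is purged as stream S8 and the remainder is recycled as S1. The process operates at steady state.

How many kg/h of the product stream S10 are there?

CO2 in S5: m_A = 177×0.742 + (1−0.219)·(1−0.875)·m_A, so m_A = 131.33/0.9024 = 145.54 kg/h.
Product S10 = 0.875×145.54 = 127.35 kg/h.

127.3 kg/h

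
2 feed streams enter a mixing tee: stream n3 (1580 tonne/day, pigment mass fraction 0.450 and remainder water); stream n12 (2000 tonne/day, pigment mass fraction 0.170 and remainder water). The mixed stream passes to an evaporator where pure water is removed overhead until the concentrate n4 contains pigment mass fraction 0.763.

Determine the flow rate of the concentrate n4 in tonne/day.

1377 tonne/day

pigment entering = 1580×0.450 + 2000×0.170 = 1051 tonne/day.
All pigment reports to n4, so n4 = 1051/0.763 = 1377.5 tonne/day.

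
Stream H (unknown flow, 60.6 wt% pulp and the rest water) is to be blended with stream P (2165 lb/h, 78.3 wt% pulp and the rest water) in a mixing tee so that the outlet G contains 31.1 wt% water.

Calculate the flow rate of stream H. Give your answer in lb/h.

2452 lb/h

Let H be the unknown flow. Total out = 2165 + H.
water balance: 469.81 + 0.394·H = 0.311·(2165 + H)
(0.394 − 0.311)·H = 0.311×2165 − 469.81 = 203.51
H = 203.51 / 0.083 = 2451.9 lb/h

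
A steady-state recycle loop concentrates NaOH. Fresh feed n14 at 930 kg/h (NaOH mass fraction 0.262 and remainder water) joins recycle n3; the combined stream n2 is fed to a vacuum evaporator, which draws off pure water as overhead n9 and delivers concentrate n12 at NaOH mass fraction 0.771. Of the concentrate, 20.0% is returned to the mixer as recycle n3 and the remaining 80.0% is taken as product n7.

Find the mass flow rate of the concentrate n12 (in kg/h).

395 kg/h

Overall NaOH balance (none leaves overhead): NaOH in fresh feed = NaOH in product, i.e. 930×0.262 = (1−0.200)·n12·0.771.
n12 = 243.66/(0.771×0.800) = 395.04 kg/h.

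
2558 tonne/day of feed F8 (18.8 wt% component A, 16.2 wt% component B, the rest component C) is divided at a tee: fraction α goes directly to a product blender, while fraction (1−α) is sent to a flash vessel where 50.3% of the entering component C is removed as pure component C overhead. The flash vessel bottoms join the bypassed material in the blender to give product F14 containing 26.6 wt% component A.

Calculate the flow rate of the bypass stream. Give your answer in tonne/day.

263.8 tonne/day

All 2558×0.188 = 480.9 tonne/day of component A reaches F14, so F14 = 480.9/0.266 = 1807.9 tonne/day and vapour = 750.09 tonne/day.
The evaporator receives (1−α)·2558 of feed at 0.650 component C and removes 0.503 of that component C:
0.503×0.650×(1−α)×2558 = 750.09
(1−α) = 750.09/836.34 = 0.8969;  α = 0.1031.
Bypass flow = 0.1031×2558 = 263.8 tonne/day.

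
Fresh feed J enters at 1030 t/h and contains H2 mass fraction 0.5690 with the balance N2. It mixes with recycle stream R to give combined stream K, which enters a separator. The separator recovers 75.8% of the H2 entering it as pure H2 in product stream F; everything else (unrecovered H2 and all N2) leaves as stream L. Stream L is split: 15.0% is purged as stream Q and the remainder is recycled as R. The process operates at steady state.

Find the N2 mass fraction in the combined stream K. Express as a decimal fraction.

0.8004

N2 enters only via J and leaves only via the purge: 1030×0.431 = 0.150×(N2 in L), and the separator passes all N2, so N2 in K = N2 in L = 2959.5 t/h.
H2 in K: m_A = 1030×0.569 + (1−0.150)·(1−0.758)·m_A, so m_A = 586.07/0.7943 = 737.84 t/h.
K = 737.84 + 2959.5 = 3697.4 t/h.
N2 fraction in K = 2959.5/3697.4 = 0.8004.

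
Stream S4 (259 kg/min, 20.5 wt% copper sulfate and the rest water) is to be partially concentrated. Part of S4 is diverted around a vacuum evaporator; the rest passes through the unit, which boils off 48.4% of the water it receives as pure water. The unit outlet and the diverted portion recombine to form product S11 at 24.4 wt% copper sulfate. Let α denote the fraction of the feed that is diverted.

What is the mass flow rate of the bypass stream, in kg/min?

All 259×0.205 = 53.095 kg/min of copper sulfate reaches S11, so S11 = 53.095/0.244 = 217.6 kg/min and vapour = 41.398 kg/min.
The evaporator receives (1−α)·259 of feed at 0.795 water and removes 0.484 of that water:
0.484×0.795×(1−α)×259 = 41.398
(1−α) = 41.398/99.658 = 0.4154;  α = 0.5846.
Bypass flow = 0.5846×259 = 151.41 kg/min.

151.4 kg/min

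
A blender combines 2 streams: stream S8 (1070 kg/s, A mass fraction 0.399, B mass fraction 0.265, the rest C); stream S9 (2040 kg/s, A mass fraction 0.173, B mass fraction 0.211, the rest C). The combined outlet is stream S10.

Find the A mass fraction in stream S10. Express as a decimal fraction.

0.251

Total flow out = 1070 + 2040 = 3110 kg/s.
A in = 1070×0.399 + 2040×0.173 = 779.85 kg/s.
A mass fraction in S10 = 779.85/3110 = 0.251.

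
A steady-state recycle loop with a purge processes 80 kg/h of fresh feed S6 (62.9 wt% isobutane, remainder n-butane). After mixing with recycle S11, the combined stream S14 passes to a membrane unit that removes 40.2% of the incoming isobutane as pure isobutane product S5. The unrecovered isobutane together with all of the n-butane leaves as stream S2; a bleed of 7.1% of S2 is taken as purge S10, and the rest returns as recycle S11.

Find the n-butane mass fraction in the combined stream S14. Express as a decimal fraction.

n-butane enters only via S6 and leaves only via the purge: 80×0.371 = 0.071×(n-butane in S2), and the membrane unit passes all n-butane, so n-butane in S14 = n-butane in S2 = 418.03 kg/h.
isobutane in S14: m_A = 80×0.629 + (1−0.071)·(1−0.402)·m_A, so m_A = 50.32/0.4445 = 113.22 kg/h.
S14 = 113.22 + 418.03 = 531.24 kg/h.
n-butane fraction in S14 = 418.03/531.24 = 0.787.

0.787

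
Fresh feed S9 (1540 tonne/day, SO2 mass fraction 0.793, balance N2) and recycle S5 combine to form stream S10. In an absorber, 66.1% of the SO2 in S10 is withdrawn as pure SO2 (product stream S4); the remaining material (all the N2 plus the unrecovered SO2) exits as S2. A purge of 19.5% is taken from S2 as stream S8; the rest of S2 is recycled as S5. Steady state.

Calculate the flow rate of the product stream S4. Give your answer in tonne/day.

1110 tonne/day

SO2 in S10: m_A = 1540×0.793 + (1−0.195)·(1−0.661)·m_A, so m_A = 1221.2/0.7271 = 1679.6 tonne/day.
Product S4 = 0.661×1679.6 = 1110.2 tonne/day.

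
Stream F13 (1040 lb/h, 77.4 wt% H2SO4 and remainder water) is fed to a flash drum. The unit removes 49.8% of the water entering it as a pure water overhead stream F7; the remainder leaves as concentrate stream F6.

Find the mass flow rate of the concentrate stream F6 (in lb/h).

water entering = 1040×0.226 = 235.04 lb/h; overhead removed = 0.498×235.04 = 117.05 lb/h.
Concentrate = 1040 − 117.05 = 922.95 lb/h.

923 lb/h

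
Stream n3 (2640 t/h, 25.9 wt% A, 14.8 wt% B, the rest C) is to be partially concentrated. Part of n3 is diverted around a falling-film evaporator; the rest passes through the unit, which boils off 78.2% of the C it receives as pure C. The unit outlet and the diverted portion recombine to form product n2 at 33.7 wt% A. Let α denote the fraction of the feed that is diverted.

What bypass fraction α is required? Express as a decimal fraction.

0.501

All 2640×0.259 = 683.76 t/h of A reaches n2, so n2 = 683.76/0.337 = 2029 t/h and vapour = 611.04 t/h.
The evaporator receives (1−α)·2640 of feed at 0.593 C and removes 0.782 of that C:
0.782×0.593×(1−α)×2640 = 611.04
(1−α) = 611.04/1224.2 = 0.4991;  α = 0.5009.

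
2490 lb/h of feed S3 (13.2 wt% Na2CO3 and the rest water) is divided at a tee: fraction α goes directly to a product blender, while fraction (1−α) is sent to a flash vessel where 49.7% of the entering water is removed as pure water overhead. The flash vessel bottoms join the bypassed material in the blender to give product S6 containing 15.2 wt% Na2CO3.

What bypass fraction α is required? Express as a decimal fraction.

All 2490×0.132 = 328.68 lb/h of Na2CO3 reaches S6, so S6 = 328.68/0.152 = 2162.4 lb/h and vapour = 327.63 lb/h.
The evaporator receives (1−α)·2490 of feed at 0.868 water and removes 0.497 of that water:
0.497×0.868×(1−α)×2490 = 327.63
(1−α) = 327.63/1074.2 = 0.3050;  α = 0.6950.

0.695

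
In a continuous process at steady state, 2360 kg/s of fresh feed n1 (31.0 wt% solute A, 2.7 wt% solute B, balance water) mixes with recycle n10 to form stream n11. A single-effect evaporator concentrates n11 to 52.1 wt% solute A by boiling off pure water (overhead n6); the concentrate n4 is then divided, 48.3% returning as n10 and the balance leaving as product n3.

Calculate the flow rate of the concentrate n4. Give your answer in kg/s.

Overall solute A balance (none leaves overhead): solute A in fresh feed = solute A in product, i.e. 2360×0.310 = (1−0.483)·n4·0.521.
n4 = 731.6/(0.521×0.517) = 2716.1 kg/s.

2716 kg/s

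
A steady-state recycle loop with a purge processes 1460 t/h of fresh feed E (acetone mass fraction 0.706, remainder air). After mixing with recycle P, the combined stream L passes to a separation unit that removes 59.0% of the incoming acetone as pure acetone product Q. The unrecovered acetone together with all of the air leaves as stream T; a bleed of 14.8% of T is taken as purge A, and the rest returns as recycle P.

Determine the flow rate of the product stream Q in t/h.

acetone in L: m_A = 1460×0.706 + (1−0.148)·(1−0.590)·m_A, so m_A = 1030.8/0.6507 = 1584.1 t/h.
Product Q = 0.590×1584.1 = 934.64 t/h.

934.6 t/h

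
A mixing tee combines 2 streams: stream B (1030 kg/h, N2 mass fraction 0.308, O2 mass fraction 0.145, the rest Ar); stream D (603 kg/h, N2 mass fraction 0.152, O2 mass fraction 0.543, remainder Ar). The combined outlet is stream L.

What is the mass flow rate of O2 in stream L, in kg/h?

476.8 kg/h

O2 out = O2 in = 1030×0.145 + 603×0.543 = 476.78 kg/h.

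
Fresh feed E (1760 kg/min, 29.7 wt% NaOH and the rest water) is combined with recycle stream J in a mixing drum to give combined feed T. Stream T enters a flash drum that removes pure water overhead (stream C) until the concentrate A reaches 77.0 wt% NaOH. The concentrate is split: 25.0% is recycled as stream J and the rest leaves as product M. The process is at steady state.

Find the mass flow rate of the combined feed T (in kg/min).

1986 kg/min

Overall NaOH balance (none leaves overhead): NaOH in fresh feed = NaOH in product, i.e. 1760×0.297 = (1−0.250)·A·0.770.
A = 522.72/(0.770×0.750) = 905.14 kg/min.
Recycle J = 0.250×905.14 = 226.29 kg/min.
Combined feed T = 1760 + 226.29 = 1986.3 kg/min.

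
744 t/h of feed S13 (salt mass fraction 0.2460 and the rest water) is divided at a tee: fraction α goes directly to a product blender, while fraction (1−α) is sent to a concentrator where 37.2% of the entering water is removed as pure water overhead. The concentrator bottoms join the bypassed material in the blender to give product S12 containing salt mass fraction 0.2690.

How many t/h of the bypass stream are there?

All 744×0.246 = 183.02 t/h of salt reaches S12, so S12 = 183.02/0.269 = 680.39 t/h and vapour = 63.613 t/h.
The evaporator receives (1−α)·744 of feed at 0.754 water and removes 0.372 of that water:
0.372×0.754×(1−α)×744 = 63.613
(1−α) = 63.613/208.68 = 0.3048;  α = 0.6952.
Bypass flow = 0.6952×744 = 517.2 t/h.

517.2 t/h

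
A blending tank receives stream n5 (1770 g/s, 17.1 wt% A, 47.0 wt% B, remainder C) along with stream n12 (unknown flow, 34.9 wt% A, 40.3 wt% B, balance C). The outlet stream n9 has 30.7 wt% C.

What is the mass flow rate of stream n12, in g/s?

Let n12 be the unknown flow. Total out = 1770 + n12.
C balance: 635.43 + 0.248·n12 = 0.307·(1770 + n12)
(0.248 − 0.307)·n12 = 0.307×1770 − 635.43 = -92.04
n12 = -92.04 / -0.059 = 1560 g/s

1560 g/s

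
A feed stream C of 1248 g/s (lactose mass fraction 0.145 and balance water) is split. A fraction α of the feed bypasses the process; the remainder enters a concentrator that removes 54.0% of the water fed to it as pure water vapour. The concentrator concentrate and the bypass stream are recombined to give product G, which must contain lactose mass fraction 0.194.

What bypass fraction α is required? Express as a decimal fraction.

0.453

All 1248×0.145 = 180.96 g/s of lactose reaches G, so G = 180.96/0.194 = 932.78 g/s and vapour = 315.22 g/s.
The evaporator receives (1−α)·1248 of feed at 0.855 water and removes 0.540 of that water:
0.540×0.855×(1−α)×1248 = 315.22
(1−α) = 315.22/576.2 = 0.5471;  α = 0.4529.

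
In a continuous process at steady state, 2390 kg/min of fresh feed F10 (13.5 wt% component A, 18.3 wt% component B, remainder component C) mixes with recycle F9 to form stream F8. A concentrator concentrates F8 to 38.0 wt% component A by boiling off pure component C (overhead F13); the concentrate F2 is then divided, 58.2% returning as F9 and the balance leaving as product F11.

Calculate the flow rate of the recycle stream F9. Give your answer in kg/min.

Overall component A balance (none leaves overhead): component A in fresh feed = component A in product, i.e. 2390×0.135 = (1−0.582)·F2·0.380.
F2 = 322.65/(0.380×0.418) = 2031.3 kg/min.
Recycle F9 = 0.582×2031.3 = 1182.2 kg/min.

1182 kg/min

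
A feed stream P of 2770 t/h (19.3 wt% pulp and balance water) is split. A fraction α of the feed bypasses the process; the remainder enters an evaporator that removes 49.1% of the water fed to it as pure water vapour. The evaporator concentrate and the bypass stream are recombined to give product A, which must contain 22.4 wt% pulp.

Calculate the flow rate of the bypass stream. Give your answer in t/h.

All 2770×0.193 = 534.61 t/h of pulp reaches A, so A = 534.61/0.224 = 2386.7 t/h and vapour = 383.35 t/h.
The evaporator receives (1−α)·2770 of feed at 0.807 water and removes 0.491 of that water:
0.491×0.807×(1−α)×2770 = 383.35
(1−α) = 383.35/1097.6 = 0.3493;  α = 0.6507.
Bypass flow = 0.6507×2770 = 1802.5 t/h.

1803 t/h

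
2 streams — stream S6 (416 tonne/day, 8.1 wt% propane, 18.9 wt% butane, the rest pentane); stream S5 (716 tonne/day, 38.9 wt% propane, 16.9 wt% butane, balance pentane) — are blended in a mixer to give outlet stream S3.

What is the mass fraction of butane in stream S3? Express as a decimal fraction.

0.1763

Total flow out = 416 + 716 = 1132 tonne/day.
butane in = 416×0.189 + 716×0.169 = 199.63 tonne/day.
butane mass fraction in S3 = 199.63/1132 = 0.1763.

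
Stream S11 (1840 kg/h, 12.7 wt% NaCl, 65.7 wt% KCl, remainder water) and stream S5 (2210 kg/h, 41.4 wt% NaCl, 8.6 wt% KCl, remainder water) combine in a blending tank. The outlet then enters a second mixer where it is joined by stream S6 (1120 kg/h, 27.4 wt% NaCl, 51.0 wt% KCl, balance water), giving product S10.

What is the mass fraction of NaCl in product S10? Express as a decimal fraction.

Overall, product flow = 5170 kg/h.
NaCl in = 1840×0.127 + 2210×0.414 + 1120×0.274 = 1455.5 kg/h.
NaCl fraction in S10 = 0.282.

0.282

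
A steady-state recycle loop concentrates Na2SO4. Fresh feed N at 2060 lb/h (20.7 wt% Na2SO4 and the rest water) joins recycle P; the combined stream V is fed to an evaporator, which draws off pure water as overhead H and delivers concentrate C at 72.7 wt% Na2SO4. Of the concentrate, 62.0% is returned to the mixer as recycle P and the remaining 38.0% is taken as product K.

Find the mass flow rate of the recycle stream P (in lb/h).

957 lb/h

Overall Na2SO4 balance (none leaves overhead): Na2SO4 in fresh feed = Na2SO4 in product, i.e. 2060×0.207 = (1−0.620)·C·0.727.
C = 426.42/(0.727×0.380) = 1543.5 lb/h.
Recycle P = 0.620×1543.5 = 957 lb/h.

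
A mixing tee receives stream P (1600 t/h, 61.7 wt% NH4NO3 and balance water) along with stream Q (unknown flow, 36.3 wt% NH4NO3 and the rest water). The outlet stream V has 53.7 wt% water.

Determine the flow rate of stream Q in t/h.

Let Q be the unknown flow. Total out = 1600 + Q.
water balance: 612.8 + 0.637·Q = 0.537·(1600 + Q)
(0.637 − 0.537)·Q = 0.537×1600 − 612.8 = 246.4
Q = 246.4 / 0.100 = 2464 t/h

2464 t/h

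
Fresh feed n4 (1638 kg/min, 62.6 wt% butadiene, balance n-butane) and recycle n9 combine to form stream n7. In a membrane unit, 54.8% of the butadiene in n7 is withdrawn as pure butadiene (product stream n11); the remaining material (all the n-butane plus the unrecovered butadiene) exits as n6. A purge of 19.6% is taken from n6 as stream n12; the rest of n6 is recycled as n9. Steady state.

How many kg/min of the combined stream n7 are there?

4736 kg/min

n-butane enters only via n4 and leaves only via the purge: 1638×0.374 = 0.196×(n-butane in n6), and the membrane unit passes all n-butane, so n-butane in n7 = n-butane in n6 = 3125.6 kg/min.
butadiene in n7: m_A = 1638×0.626 + (1−0.196)·(1−0.548)·m_A, so m_A = 1025.4/0.6366 = 1610.7 kg/min.
n7 = 1610.7 + 3125.6 = 4736.3 kg/min.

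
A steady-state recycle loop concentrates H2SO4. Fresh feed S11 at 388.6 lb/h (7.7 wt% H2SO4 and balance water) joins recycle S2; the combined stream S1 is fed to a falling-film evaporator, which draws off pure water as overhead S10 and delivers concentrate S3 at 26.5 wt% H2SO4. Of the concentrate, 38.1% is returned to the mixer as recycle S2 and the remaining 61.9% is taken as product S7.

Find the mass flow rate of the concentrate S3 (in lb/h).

182.4 lb/h

Overall H2SO4 balance (none leaves overhead): H2SO4 in fresh feed = H2SO4 in product, i.e. 388.6×0.077 = (1−0.381)·S3·0.265.
S3 = 29.922/(0.265×0.619) = 182.41 lb/h.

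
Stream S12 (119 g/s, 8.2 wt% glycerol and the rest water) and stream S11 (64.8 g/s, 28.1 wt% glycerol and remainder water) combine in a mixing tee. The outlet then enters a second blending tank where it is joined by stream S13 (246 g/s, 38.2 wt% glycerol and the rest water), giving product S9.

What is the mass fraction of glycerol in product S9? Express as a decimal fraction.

0.284

Overall, product flow = 429.8 g/s.
glycerol in = 119×0.082 + 64.8×0.281 + 246×0.382 = 121.94 g/s.
glycerol fraction in S9 = 0.284.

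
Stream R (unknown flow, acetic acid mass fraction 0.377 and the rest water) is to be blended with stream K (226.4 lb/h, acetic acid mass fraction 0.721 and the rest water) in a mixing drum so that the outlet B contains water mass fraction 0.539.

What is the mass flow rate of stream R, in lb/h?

700.8 lb/h

Let R be the unknown flow. Total out = 226.4 + R.
water balance: 63.166 + 0.623·R = 0.539·(226.4 + R)
(0.623 − 0.539)·R = 0.539×226.4 − 63.166 = 58.864
R = 58.864 / 0.084 = 700.76 lb/h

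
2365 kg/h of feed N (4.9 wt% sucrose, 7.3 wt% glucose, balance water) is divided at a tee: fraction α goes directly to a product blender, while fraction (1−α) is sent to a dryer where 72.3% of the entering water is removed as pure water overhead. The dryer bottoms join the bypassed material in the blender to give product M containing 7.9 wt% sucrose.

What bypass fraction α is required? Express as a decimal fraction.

All 2365×0.049 = 115.89 kg/h of sucrose reaches M, so M = 115.89/0.079 = 1466.9 kg/h and vapour = 898.1 kg/h.
The evaporator receives (1−α)·2365 of feed at 0.878 water and removes 0.723 of that water:
0.723×0.878×(1−α)×2365 = 898.1
(1−α) = 898.1/1501.3 = 0.5982;  α = 0.4018.

0.402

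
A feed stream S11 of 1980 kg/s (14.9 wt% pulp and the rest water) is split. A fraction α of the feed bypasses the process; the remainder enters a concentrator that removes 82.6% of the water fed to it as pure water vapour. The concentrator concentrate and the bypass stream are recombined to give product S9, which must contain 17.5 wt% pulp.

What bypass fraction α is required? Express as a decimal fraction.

0.789

All 1980×0.149 = 295.02 kg/s of pulp reaches S9, so S9 = 295.02/0.175 = 1685.8 kg/s and vapour = 294.17 kg/s.
The evaporator receives (1−α)·1980 of feed at 0.851 water and removes 0.826 of that water:
0.826×0.851×(1−α)×1980 = 294.17
(1−α) = 294.17/1391.8 = 0.2114;  α = 0.7886.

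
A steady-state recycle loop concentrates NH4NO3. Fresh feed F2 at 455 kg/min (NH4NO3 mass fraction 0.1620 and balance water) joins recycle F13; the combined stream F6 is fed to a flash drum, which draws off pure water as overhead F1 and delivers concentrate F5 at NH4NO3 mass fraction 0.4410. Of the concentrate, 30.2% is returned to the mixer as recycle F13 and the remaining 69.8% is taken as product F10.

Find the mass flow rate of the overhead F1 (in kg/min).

Overall NH4NO3 balance (none leaves overhead): NH4NO3 in fresh feed = NH4NO3 in product, i.e. 455×0.162 = (1−0.302)·F5·0.441.
F5 = 73.71/(0.441×0.698) = 239.46 kg/min.
Recycle F13 = 0.302×239.46 = 72.317 kg/min.
Combined feed F6 = 455 + 72.317 = 527.32 kg/min.
Overhead F1 = F6 − F5 = 527.32 − 239.46 = 287.86 kg/min.

287.9 kg/min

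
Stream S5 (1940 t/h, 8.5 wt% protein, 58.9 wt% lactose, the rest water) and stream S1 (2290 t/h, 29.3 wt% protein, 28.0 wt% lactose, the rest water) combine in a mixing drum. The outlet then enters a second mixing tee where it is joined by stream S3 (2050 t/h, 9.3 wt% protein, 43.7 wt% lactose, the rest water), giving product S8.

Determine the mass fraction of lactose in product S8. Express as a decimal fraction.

0.4267

Overall, product flow = 6280 t/h.
lactose in = 1940×0.589 + 2290×0.280 + 2050×0.437 = 2679.7 t/h.
lactose fraction in S8 = 0.4267.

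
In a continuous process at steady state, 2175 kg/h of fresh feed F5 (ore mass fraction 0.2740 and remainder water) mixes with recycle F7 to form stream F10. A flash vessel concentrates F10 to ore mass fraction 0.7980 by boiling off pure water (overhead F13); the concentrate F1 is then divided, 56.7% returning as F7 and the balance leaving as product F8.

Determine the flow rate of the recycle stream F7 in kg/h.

Overall ore balance (none leaves overhead): ore in fresh feed = ore in product, i.e. 2175×0.274 = (1−0.567)·F1·0.798.
F1 = 595.95/(0.798×0.433) = 1724.7 kg/h.
Recycle F7 = 0.567×1724.7 = 977.92 kg/h.

977.9 kg/h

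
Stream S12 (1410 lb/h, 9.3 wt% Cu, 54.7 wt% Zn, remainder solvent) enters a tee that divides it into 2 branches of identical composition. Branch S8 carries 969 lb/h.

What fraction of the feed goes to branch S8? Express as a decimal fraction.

Fraction to S8 = 969/1410 = 0.6872.

0.687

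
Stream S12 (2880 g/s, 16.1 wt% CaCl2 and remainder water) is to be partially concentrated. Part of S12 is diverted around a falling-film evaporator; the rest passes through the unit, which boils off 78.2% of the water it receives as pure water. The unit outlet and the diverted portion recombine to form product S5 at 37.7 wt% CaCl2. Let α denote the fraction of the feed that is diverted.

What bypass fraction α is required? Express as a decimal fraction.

All 2880×0.161 = 463.68 g/s of CaCl2 reaches S5, so S5 = 463.68/0.377 = 1229.9 g/s and vapour = 1650.1 g/s.
The evaporator receives (1−α)·2880 of feed at 0.839 water and removes 0.782 of that water:
0.782×0.839×(1−α)×2880 = 1650.1
(1−α) = 1650.1/1889.6 = 0.8733;  α = 0.1267.

0.127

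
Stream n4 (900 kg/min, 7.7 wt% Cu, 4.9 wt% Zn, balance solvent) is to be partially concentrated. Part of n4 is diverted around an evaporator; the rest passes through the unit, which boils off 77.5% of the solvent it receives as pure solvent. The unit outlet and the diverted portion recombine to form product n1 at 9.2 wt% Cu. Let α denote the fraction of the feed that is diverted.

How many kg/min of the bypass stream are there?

All 900×0.077 = 69.3 kg/min of Cu reaches n1, so n1 = 69.3/0.092 = 753.26 kg/min and vapour = 146.74 kg/min.
The evaporator receives (1−α)·900 of feed at 0.874 solvent and removes 0.775 of that solvent:
0.775×0.874×(1−α)×900 = 146.74
(1−α) = 146.74/609.62 = 0.2407;  α = 0.7593.
Bypass flow = 0.7593×900 = 683.36 kg/min.

683.4 kg/min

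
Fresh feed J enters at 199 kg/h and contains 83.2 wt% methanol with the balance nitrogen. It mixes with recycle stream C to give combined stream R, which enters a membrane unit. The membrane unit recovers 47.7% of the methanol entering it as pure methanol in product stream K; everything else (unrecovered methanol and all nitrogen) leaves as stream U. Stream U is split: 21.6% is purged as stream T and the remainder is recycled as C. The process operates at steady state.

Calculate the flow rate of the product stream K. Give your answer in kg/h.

methanol in R: m_A = 199×0.832 + (1−0.216)·(1−0.477)·m_A, so m_A = 165.57/0.5900 = 280.64 kg/h.
Product K = 0.477×280.64 = 133.86 kg/h.

133.9 kg/h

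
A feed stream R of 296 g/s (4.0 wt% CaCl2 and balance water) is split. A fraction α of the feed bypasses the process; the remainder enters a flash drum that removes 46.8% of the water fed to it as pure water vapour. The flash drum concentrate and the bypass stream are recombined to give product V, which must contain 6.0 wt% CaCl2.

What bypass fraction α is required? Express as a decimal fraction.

0.258

All 296×0.040 = 11.84 g/s of CaCl2 reaches V, so V = 11.84/0.060 = 197.33 g/s and vapour = 98.667 g/s.
The evaporator receives (1−α)·296 of feed at 0.960 water and removes 0.468 of that water:
0.468×0.960×(1−α)×296 = 98.667
(1−α) = 98.667/132.99 = 0.7419;  α = 0.2581.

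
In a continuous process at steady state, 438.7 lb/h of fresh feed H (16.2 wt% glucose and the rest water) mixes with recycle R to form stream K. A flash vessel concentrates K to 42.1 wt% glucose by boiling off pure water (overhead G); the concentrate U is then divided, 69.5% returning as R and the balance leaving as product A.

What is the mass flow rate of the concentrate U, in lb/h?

553.5 lb/h

Overall glucose balance (none leaves overhead): glucose in fresh feed = glucose in product, i.e. 438.7×0.162 = (1−0.695)·U·0.421.
U = 71.069/(0.421×0.305) = 553.48 lb/h.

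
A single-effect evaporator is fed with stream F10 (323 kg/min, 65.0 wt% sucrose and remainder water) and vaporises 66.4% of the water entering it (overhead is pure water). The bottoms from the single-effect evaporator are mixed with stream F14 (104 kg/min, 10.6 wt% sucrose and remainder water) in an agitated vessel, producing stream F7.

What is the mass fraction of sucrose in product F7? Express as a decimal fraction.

Vapour removed = 0.664×0.350×323 = 75.065 kg/min; concentrate = 247.93 kg/min.
sucrose reaching the mixer = 209.95 (from concentrate) + 104×0.106 = 220.97 kg/min.
Product flow = 247.93 + 104 = 351.93 kg/min; sucrose fraction = 0.628.

0.628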